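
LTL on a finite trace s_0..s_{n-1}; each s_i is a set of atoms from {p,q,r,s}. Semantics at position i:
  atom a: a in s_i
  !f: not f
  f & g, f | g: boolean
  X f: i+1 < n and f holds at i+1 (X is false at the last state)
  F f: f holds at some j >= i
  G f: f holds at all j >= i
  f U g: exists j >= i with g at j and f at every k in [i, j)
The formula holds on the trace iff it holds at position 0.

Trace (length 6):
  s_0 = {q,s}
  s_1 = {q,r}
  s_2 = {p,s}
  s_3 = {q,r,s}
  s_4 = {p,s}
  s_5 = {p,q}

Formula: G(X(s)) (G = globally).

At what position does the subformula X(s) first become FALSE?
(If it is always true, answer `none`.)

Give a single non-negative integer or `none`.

s_0={q,s}: X(s)=False s=True
s_1={q,r}: X(s)=True s=False
s_2={p,s}: X(s)=True s=True
s_3={q,r,s}: X(s)=True s=True
s_4={p,s}: X(s)=False s=True
s_5={p,q}: X(s)=False s=False
G(X(s)) holds globally = False
First violation at position 0.

Answer: 0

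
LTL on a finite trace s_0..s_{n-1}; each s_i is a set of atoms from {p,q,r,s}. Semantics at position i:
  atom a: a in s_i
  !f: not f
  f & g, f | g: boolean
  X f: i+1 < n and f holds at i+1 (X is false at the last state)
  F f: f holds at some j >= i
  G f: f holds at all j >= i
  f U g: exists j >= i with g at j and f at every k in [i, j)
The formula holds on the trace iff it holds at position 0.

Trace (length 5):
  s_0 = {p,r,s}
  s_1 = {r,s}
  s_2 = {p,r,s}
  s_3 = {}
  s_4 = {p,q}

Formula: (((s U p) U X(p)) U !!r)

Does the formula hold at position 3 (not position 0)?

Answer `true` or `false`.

s_0={p,r,s}: (((s U p) U X(p)) U !!r)=True ((s U p) U X(p))=True (s U p)=True s=True p=True X(p)=False !!r=True !r=False r=True
s_1={r,s}: (((s U p) U X(p)) U !!r)=True ((s U p) U X(p))=True (s U p)=True s=True p=False X(p)=True !!r=True !r=False r=True
s_2={p,r,s}: (((s U p) U X(p)) U !!r)=True ((s U p) U X(p))=True (s U p)=True s=True p=True X(p)=False !!r=True !r=False r=True
s_3={}: (((s U p) U X(p)) U !!r)=False ((s U p) U X(p))=True (s U p)=False s=False p=False X(p)=True !!r=False !r=True r=False
s_4={p,q}: (((s U p) U X(p)) U !!r)=False ((s U p) U X(p))=False (s U p)=True s=False p=True X(p)=False !!r=False !r=True r=False
Evaluating at position 3: result = False

Answer: false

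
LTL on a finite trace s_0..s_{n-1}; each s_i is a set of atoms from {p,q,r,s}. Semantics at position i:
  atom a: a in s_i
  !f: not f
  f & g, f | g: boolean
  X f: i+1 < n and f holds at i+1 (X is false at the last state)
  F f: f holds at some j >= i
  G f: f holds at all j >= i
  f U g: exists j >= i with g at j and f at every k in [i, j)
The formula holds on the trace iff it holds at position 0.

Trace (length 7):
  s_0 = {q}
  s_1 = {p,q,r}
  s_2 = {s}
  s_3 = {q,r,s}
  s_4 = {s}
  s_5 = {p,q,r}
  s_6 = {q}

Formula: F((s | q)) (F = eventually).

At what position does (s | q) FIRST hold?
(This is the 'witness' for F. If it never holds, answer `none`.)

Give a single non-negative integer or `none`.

Answer: 0

Derivation:
s_0={q}: (s | q)=True s=False q=True
s_1={p,q,r}: (s | q)=True s=False q=True
s_2={s}: (s | q)=True s=True q=False
s_3={q,r,s}: (s | q)=True s=True q=True
s_4={s}: (s | q)=True s=True q=False
s_5={p,q,r}: (s | q)=True s=False q=True
s_6={q}: (s | q)=True s=False q=True
F((s | q)) holds; first witness at position 0.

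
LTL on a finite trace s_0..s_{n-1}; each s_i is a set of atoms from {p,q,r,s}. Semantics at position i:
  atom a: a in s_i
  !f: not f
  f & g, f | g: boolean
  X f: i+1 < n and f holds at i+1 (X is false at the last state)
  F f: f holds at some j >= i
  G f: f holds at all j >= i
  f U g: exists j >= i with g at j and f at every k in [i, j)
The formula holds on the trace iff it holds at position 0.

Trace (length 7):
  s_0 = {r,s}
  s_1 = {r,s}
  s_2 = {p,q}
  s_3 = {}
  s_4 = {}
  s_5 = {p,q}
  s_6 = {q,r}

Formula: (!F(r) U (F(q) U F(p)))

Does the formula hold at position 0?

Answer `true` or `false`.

s_0={r,s}: (!F(r) U (F(q) U F(p)))=True !F(r)=False F(r)=True r=True (F(q) U F(p))=True F(q)=True q=False F(p)=True p=False
s_1={r,s}: (!F(r) U (F(q) U F(p)))=True !F(r)=False F(r)=True r=True (F(q) U F(p))=True F(q)=True q=False F(p)=True p=False
s_2={p,q}: (!F(r) U (F(q) U F(p)))=True !F(r)=False F(r)=True r=False (F(q) U F(p))=True F(q)=True q=True F(p)=True p=True
s_3={}: (!F(r) U (F(q) U F(p)))=True !F(r)=False F(r)=True r=False (F(q) U F(p))=True F(q)=True q=False F(p)=True p=False
s_4={}: (!F(r) U (F(q) U F(p)))=True !F(r)=False F(r)=True r=False (F(q) U F(p))=True F(q)=True q=False F(p)=True p=False
s_5={p,q}: (!F(r) U (F(q) U F(p)))=True !F(r)=False F(r)=True r=False (F(q) U F(p))=True F(q)=True q=True F(p)=True p=True
s_6={q,r}: (!F(r) U (F(q) U F(p)))=False !F(r)=False F(r)=True r=True (F(q) U F(p))=False F(q)=True q=True F(p)=False p=False

Answer: true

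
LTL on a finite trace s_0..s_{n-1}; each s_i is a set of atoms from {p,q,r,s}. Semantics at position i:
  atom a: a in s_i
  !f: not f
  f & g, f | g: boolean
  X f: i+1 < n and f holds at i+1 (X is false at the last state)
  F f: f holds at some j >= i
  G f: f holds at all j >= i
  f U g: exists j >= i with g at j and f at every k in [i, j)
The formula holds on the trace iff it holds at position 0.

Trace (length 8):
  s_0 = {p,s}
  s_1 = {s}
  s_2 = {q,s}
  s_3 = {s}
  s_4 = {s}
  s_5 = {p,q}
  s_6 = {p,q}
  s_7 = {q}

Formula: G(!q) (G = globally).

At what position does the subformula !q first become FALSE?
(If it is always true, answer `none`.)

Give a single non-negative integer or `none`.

Answer: 2

Derivation:
s_0={p,s}: !q=True q=False
s_1={s}: !q=True q=False
s_2={q,s}: !q=False q=True
s_3={s}: !q=True q=False
s_4={s}: !q=True q=False
s_5={p,q}: !q=False q=True
s_6={p,q}: !q=False q=True
s_7={q}: !q=False q=True
G(!q) holds globally = False
First violation at position 2.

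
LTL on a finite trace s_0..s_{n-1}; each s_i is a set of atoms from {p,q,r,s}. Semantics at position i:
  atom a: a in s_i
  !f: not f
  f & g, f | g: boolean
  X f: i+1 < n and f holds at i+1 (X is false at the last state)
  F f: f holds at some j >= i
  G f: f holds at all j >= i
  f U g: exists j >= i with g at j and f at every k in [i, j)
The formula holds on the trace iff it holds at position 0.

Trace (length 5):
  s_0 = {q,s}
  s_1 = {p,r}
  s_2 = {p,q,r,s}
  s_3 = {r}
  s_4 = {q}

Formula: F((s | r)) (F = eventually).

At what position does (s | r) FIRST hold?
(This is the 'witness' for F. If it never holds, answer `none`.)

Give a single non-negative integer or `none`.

s_0={q,s}: (s | r)=True s=True r=False
s_1={p,r}: (s | r)=True s=False r=True
s_2={p,q,r,s}: (s | r)=True s=True r=True
s_3={r}: (s | r)=True s=False r=True
s_4={q}: (s | r)=False s=False r=False
F((s | r)) holds; first witness at position 0.

Answer: 0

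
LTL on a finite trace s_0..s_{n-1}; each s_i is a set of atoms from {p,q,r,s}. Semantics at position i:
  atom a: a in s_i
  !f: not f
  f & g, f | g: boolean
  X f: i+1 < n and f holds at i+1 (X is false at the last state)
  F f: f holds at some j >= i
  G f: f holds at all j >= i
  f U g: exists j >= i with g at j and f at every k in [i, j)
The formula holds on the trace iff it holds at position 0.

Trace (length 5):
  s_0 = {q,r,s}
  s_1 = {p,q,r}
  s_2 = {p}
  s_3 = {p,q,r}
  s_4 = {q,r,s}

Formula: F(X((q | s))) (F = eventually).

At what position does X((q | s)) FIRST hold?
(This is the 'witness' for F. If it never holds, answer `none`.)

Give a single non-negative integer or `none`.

s_0={q,r,s}: X((q | s))=True (q | s)=True q=True s=True
s_1={p,q,r}: X((q | s))=False (q | s)=True q=True s=False
s_2={p}: X((q | s))=True (q | s)=False q=False s=False
s_3={p,q,r}: X((q | s))=True (q | s)=True q=True s=False
s_4={q,r,s}: X((q | s))=False (q | s)=True q=True s=True
F(X((q | s))) holds; first witness at position 0.

Answer: 0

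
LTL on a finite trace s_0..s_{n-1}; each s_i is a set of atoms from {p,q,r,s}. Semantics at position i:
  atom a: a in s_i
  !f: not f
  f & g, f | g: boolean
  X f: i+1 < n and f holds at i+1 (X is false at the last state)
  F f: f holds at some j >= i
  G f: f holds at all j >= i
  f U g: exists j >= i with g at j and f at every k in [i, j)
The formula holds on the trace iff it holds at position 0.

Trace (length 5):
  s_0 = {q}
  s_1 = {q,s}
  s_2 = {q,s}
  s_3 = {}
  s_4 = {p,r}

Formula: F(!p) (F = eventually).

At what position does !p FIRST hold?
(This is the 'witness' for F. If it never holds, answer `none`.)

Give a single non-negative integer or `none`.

Answer: 0

Derivation:
s_0={q}: !p=True p=False
s_1={q,s}: !p=True p=False
s_2={q,s}: !p=True p=False
s_3={}: !p=True p=False
s_4={p,r}: !p=False p=True
F(!p) holds; first witness at position 0.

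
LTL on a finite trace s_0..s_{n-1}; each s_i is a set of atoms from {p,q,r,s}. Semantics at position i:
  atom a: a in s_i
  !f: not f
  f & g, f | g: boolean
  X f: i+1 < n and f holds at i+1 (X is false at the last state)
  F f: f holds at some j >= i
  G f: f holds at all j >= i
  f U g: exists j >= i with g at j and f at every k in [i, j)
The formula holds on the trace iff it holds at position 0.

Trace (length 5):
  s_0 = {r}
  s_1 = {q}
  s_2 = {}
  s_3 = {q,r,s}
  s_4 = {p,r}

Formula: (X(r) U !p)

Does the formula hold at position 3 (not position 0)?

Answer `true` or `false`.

Answer: true

Derivation:
s_0={r}: (X(r) U !p)=True X(r)=False r=True !p=True p=False
s_1={q}: (X(r) U !p)=True X(r)=False r=False !p=True p=False
s_2={}: (X(r) U !p)=True X(r)=True r=False !p=True p=False
s_3={q,r,s}: (X(r) U !p)=True X(r)=True r=True !p=True p=False
s_4={p,r}: (X(r) U !p)=False X(r)=False r=True !p=False p=True
Evaluating at position 3: result = True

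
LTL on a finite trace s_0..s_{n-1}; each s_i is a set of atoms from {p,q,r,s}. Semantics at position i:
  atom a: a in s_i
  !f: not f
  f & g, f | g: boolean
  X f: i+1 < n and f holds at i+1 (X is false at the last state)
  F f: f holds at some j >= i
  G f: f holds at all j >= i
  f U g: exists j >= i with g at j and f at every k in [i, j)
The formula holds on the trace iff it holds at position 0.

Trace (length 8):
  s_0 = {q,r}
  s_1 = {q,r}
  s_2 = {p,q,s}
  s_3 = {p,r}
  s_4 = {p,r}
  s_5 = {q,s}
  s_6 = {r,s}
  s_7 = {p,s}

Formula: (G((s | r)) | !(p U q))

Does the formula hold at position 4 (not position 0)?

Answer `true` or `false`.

s_0={q,r}: (G((s | r)) | !(p U q))=True G((s | r))=True (s | r)=True s=False r=True !(p U q)=False (p U q)=True p=False q=True
s_1={q,r}: (G((s | r)) | !(p U q))=True G((s | r))=True (s | r)=True s=False r=True !(p U q)=False (p U q)=True p=False q=True
s_2={p,q,s}: (G((s | r)) | !(p U q))=True G((s | r))=True (s | r)=True s=True r=False !(p U q)=False (p U q)=True p=True q=True
s_3={p,r}: (G((s | r)) | !(p U q))=True G((s | r))=True (s | r)=True s=False r=True !(p U q)=False (p U q)=True p=True q=False
s_4={p,r}: (G((s | r)) | !(p U q))=True G((s | r))=True (s | r)=True s=False r=True !(p U q)=False (p U q)=True p=True q=False
s_5={q,s}: (G((s | r)) | !(p U q))=True G((s | r))=True (s | r)=True s=True r=False !(p U q)=False (p U q)=True p=False q=True
s_6={r,s}: (G((s | r)) | !(p U q))=True G((s | r))=True (s | r)=True s=True r=True !(p U q)=True (p U q)=False p=False q=False
s_7={p,s}: (G((s | r)) | !(p U q))=True G((s | r))=True (s | r)=True s=True r=False !(p U q)=True (p U q)=False p=True q=False
Evaluating at position 4: result = True

Answer: true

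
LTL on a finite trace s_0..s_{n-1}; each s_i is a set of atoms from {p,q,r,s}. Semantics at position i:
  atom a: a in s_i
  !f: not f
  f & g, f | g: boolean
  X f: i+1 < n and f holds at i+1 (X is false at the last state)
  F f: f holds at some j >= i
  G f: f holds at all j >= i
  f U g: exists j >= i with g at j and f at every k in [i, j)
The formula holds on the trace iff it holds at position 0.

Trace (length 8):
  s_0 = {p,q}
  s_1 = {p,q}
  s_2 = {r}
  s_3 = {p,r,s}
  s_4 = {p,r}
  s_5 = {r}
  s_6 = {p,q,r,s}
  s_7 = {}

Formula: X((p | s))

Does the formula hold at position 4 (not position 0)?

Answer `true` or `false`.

s_0={p,q}: X((p | s))=True (p | s)=True p=True s=False
s_1={p,q}: X((p | s))=False (p | s)=True p=True s=False
s_2={r}: X((p | s))=True (p | s)=False p=False s=False
s_3={p,r,s}: X((p | s))=True (p | s)=True p=True s=True
s_4={p,r}: X((p | s))=False (p | s)=True p=True s=False
s_5={r}: X((p | s))=True (p | s)=False p=False s=False
s_6={p,q,r,s}: X((p | s))=False (p | s)=True p=True s=True
s_7={}: X((p | s))=False (p | s)=False p=False s=False
Evaluating at position 4: result = False

Answer: false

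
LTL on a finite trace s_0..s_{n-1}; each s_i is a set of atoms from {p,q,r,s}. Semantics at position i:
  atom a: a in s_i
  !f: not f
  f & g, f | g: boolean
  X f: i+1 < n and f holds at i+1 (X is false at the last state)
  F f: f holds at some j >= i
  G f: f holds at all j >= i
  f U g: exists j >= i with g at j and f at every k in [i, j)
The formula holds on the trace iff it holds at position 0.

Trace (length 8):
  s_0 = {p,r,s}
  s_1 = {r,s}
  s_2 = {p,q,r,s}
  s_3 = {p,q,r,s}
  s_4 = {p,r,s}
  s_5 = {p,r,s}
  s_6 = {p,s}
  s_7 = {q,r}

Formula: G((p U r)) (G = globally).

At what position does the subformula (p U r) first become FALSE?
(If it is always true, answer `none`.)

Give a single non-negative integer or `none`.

Answer: none

Derivation:
s_0={p,r,s}: (p U r)=True p=True r=True
s_1={r,s}: (p U r)=True p=False r=True
s_2={p,q,r,s}: (p U r)=True p=True r=True
s_3={p,q,r,s}: (p U r)=True p=True r=True
s_4={p,r,s}: (p U r)=True p=True r=True
s_5={p,r,s}: (p U r)=True p=True r=True
s_6={p,s}: (p U r)=True p=True r=False
s_7={q,r}: (p U r)=True p=False r=True
G((p U r)) holds globally = True
No violation — formula holds at every position.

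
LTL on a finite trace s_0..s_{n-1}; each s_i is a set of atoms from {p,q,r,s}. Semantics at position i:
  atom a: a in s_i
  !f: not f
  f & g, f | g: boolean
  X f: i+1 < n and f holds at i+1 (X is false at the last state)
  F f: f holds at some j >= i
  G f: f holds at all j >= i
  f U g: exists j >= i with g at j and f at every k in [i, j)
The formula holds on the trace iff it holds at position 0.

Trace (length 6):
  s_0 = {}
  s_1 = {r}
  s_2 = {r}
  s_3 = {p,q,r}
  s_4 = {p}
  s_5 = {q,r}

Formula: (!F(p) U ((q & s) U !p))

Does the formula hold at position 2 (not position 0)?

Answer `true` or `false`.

Answer: true

Derivation:
s_0={}: (!F(p) U ((q & s) U !p))=True !F(p)=False F(p)=True p=False ((q & s) U !p)=True (q & s)=False q=False s=False !p=True
s_1={r}: (!F(p) U ((q & s) U !p))=True !F(p)=False F(p)=True p=False ((q & s) U !p)=True (q & s)=False q=False s=False !p=True
s_2={r}: (!F(p) U ((q & s) U !p))=True !F(p)=False F(p)=True p=False ((q & s) U !p)=True (q & s)=False q=False s=False !p=True
s_3={p,q,r}: (!F(p) U ((q & s) U !p))=False !F(p)=False F(p)=True p=True ((q & s) U !p)=False (q & s)=False q=True s=False !p=False
s_4={p}: (!F(p) U ((q & s) U !p))=False !F(p)=False F(p)=True p=True ((q & s) U !p)=False (q & s)=False q=False s=False !p=False
s_5={q,r}: (!F(p) U ((q & s) U !p))=True !F(p)=True F(p)=False p=False ((q & s) U !p)=True (q & s)=False q=True s=False !p=True
Evaluating at position 2: result = True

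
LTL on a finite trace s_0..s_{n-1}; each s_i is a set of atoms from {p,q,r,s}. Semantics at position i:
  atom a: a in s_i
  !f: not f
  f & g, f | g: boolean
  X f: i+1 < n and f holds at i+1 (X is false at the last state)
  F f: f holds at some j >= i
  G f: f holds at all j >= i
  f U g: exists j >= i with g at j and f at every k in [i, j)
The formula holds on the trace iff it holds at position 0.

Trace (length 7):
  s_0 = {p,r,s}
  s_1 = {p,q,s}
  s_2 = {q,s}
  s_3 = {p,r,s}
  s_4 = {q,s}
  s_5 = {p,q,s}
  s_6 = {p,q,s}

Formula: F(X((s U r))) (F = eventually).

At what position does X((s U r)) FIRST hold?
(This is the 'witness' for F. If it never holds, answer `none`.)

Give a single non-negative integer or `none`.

s_0={p,r,s}: X((s U r))=True (s U r)=True s=True r=True
s_1={p,q,s}: X((s U r))=True (s U r)=True s=True r=False
s_2={q,s}: X((s U r))=True (s U r)=True s=True r=False
s_3={p,r,s}: X((s U r))=False (s U r)=True s=True r=True
s_4={q,s}: X((s U r))=False (s U r)=False s=True r=False
s_5={p,q,s}: X((s U r))=False (s U r)=False s=True r=False
s_6={p,q,s}: X((s U r))=False (s U r)=False s=True r=False
F(X((s U r))) holds; first witness at position 0.

Answer: 0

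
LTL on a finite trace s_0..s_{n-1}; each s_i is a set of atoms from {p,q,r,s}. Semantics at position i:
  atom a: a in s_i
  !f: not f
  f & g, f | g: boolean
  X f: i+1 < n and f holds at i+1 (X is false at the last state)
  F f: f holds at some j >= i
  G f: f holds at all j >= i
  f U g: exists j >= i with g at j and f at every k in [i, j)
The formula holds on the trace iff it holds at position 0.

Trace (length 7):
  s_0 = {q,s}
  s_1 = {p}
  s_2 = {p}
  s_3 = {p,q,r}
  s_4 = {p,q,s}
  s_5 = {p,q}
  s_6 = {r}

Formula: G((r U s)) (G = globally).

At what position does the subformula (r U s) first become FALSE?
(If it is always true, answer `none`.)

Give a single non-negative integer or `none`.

Answer: 1

Derivation:
s_0={q,s}: (r U s)=True r=False s=True
s_1={p}: (r U s)=False r=False s=False
s_2={p}: (r U s)=False r=False s=False
s_3={p,q,r}: (r U s)=True r=True s=False
s_4={p,q,s}: (r U s)=True r=False s=True
s_5={p,q}: (r U s)=False r=False s=False
s_6={r}: (r U s)=False r=True s=False
G((r U s)) holds globally = False
First violation at position 1.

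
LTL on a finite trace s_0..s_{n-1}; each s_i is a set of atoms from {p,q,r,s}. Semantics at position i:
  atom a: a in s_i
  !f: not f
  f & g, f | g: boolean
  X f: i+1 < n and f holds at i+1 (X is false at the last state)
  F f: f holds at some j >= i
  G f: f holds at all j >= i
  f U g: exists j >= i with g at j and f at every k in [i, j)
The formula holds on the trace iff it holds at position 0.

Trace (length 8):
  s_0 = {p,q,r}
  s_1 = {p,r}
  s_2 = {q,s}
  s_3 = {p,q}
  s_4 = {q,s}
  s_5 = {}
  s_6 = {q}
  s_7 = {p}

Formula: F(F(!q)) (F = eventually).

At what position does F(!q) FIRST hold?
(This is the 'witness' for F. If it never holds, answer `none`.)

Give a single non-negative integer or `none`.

Answer: 0

Derivation:
s_0={p,q,r}: F(!q)=True !q=False q=True
s_1={p,r}: F(!q)=True !q=True q=False
s_2={q,s}: F(!q)=True !q=False q=True
s_3={p,q}: F(!q)=True !q=False q=True
s_4={q,s}: F(!q)=True !q=False q=True
s_5={}: F(!q)=True !q=True q=False
s_6={q}: F(!q)=True !q=False q=True
s_7={p}: F(!q)=True !q=True q=False
F(F(!q)) holds; first witness at position 0.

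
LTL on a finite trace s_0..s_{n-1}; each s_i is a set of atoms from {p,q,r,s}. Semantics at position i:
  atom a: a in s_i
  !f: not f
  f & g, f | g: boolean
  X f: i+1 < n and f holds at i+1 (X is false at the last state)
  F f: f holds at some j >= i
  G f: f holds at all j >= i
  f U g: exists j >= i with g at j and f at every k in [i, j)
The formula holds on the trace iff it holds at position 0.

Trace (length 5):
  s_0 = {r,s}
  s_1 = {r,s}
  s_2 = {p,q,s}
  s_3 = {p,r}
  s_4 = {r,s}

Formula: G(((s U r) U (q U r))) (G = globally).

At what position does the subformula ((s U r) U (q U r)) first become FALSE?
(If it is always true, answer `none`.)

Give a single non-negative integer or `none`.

Answer: none

Derivation:
s_0={r,s}: ((s U r) U (q U r))=True (s U r)=True s=True r=True (q U r)=True q=False
s_1={r,s}: ((s U r) U (q U r))=True (s U r)=True s=True r=True (q U r)=True q=False
s_2={p,q,s}: ((s U r) U (q U r))=True (s U r)=True s=True r=False (q U r)=True q=True
s_3={p,r}: ((s U r) U (q U r))=True (s U r)=True s=False r=True (q U r)=True q=False
s_4={r,s}: ((s U r) U (q U r))=True (s U r)=True s=True r=True (q U r)=True q=False
G(((s U r) U (q U r))) holds globally = True
No violation — formula holds at every position.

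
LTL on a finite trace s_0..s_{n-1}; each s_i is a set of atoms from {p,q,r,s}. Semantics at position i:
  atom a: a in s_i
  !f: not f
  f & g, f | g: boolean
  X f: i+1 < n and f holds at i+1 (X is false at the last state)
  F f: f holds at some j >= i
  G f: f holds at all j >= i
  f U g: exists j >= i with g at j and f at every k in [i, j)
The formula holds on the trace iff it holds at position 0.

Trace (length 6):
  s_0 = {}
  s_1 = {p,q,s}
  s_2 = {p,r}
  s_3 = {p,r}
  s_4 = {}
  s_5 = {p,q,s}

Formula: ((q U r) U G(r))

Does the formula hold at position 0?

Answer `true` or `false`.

s_0={}: ((q U r) U G(r))=False (q U r)=False q=False r=False G(r)=False
s_1={p,q,s}: ((q U r) U G(r))=False (q U r)=True q=True r=False G(r)=False
s_2={p,r}: ((q U r) U G(r))=False (q U r)=True q=False r=True G(r)=False
s_3={p,r}: ((q U r) U G(r))=False (q U r)=True q=False r=True G(r)=False
s_4={}: ((q U r) U G(r))=False (q U r)=False q=False r=False G(r)=False
s_5={p,q,s}: ((q U r) U G(r))=False (q U r)=False q=True r=False G(r)=False

Answer: false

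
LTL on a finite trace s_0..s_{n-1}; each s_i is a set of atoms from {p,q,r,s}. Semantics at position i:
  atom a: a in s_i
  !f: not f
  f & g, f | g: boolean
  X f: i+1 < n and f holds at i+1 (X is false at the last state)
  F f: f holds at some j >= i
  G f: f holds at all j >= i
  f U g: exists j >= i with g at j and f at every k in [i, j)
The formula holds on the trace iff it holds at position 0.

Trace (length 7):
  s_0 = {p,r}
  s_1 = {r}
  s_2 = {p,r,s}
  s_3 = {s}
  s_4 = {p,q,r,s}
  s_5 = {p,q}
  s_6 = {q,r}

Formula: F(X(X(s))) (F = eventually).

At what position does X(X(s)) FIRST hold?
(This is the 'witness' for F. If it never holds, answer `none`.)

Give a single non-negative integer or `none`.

s_0={p,r}: X(X(s))=True X(s)=False s=False
s_1={r}: X(X(s))=True X(s)=True s=False
s_2={p,r,s}: X(X(s))=True X(s)=True s=True
s_3={s}: X(X(s))=False X(s)=True s=True
s_4={p,q,r,s}: X(X(s))=False X(s)=False s=True
s_5={p,q}: X(X(s))=False X(s)=False s=False
s_6={q,r}: X(X(s))=False X(s)=False s=False
F(X(X(s))) holds; first witness at position 0.

Answer: 0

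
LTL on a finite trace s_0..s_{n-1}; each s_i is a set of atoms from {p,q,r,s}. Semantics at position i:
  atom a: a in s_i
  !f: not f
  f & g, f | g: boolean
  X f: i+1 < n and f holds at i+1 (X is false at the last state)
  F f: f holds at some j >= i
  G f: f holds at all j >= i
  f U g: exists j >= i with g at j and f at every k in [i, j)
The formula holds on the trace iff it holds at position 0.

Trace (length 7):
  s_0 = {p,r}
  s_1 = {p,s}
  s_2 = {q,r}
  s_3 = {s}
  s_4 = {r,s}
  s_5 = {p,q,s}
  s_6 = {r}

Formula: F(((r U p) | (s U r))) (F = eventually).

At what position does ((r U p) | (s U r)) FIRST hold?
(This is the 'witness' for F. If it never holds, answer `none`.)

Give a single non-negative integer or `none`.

Answer: 0

Derivation:
s_0={p,r}: ((r U p) | (s U r))=True (r U p)=True r=True p=True (s U r)=True s=False
s_1={p,s}: ((r U p) | (s U r))=True (r U p)=True r=False p=True (s U r)=True s=True
s_2={q,r}: ((r U p) | (s U r))=True (r U p)=False r=True p=False (s U r)=True s=False
s_3={s}: ((r U p) | (s U r))=True (r U p)=False r=False p=False (s U r)=True s=True
s_4={r,s}: ((r U p) | (s U r))=True (r U p)=True r=True p=False (s U r)=True s=True
s_5={p,q,s}: ((r U p) | (s U r))=True (r U p)=True r=False p=True (s U r)=True s=True
s_6={r}: ((r U p) | (s U r))=True (r U p)=False r=True p=False (s U r)=True s=False
F(((r U p) | (s U r))) holds; first witness at position 0.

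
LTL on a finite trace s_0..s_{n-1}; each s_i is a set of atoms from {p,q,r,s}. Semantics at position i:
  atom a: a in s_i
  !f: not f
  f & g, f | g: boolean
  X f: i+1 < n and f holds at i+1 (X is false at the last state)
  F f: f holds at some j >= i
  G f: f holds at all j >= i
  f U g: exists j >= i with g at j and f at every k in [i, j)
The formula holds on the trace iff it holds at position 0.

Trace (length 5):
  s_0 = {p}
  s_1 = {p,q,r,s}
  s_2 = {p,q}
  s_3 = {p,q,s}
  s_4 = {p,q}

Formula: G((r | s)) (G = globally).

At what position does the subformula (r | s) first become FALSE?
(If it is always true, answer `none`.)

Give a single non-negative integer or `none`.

s_0={p}: (r | s)=False r=False s=False
s_1={p,q,r,s}: (r | s)=True r=True s=True
s_2={p,q}: (r | s)=False r=False s=False
s_3={p,q,s}: (r | s)=True r=False s=True
s_4={p,q}: (r | s)=False r=False s=False
G((r | s)) holds globally = False
First violation at position 0.

Answer: 0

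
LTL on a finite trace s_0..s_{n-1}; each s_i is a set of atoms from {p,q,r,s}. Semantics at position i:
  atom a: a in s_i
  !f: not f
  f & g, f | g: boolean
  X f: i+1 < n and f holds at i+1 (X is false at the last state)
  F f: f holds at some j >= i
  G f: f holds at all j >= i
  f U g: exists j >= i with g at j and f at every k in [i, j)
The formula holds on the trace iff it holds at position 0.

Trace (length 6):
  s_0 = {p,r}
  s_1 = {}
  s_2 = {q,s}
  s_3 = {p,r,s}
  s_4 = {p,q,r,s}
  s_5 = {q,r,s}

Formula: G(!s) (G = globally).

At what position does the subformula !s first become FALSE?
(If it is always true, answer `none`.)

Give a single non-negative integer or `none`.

Answer: 2

Derivation:
s_0={p,r}: !s=True s=False
s_1={}: !s=True s=False
s_2={q,s}: !s=False s=True
s_3={p,r,s}: !s=False s=True
s_4={p,q,r,s}: !s=False s=True
s_5={q,r,s}: !s=False s=True
G(!s) holds globally = False
First violation at position 2.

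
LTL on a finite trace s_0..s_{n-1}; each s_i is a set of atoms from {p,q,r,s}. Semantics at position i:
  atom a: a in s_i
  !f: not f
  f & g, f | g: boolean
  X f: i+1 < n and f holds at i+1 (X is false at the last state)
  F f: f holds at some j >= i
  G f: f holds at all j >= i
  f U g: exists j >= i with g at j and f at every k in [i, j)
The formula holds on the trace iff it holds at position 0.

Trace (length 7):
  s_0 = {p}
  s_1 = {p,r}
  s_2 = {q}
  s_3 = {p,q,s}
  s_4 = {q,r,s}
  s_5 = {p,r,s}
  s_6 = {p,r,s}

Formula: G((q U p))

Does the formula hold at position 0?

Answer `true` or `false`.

Answer: true

Derivation:
s_0={p}: G((q U p))=True (q U p)=True q=False p=True
s_1={p,r}: G((q U p))=True (q U p)=True q=False p=True
s_2={q}: G((q U p))=True (q U p)=True q=True p=False
s_3={p,q,s}: G((q U p))=True (q U p)=True q=True p=True
s_4={q,r,s}: G((q U p))=True (q U p)=True q=True p=False
s_5={p,r,s}: G((q U p))=True (q U p)=True q=False p=True
s_6={p,r,s}: G((q U p))=True (q U p)=True q=False p=True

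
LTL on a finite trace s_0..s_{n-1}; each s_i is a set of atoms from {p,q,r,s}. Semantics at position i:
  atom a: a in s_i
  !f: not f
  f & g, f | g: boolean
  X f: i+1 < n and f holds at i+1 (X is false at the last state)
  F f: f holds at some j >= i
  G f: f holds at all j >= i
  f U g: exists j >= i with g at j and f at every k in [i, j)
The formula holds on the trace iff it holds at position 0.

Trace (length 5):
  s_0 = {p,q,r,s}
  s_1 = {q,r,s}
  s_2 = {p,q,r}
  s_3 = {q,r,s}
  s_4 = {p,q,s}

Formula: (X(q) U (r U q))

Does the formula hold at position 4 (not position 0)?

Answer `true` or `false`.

s_0={p,q,r,s}: (X(q) U (r U q))=True X(q)=True q=True (r U q)=True r=True
s_1={q,r,s}: (X(q) U (r U q))=True X(q)=True q=True (r U q)=True r=True
s_2={p,q,r}: (X(q) U (r U q))=True X(q)=True q=True (r U q)=True r=True
s_3={q,r,s}: (X(q) U (r U q))=True X(q)=True q=True (r U q)=True r=True
s_4={p,q,s}: (X(q) U (r U q))=True X(q)=False q=True (r U q)=True r=False
Evaluating at position 4: result = True

Answer: true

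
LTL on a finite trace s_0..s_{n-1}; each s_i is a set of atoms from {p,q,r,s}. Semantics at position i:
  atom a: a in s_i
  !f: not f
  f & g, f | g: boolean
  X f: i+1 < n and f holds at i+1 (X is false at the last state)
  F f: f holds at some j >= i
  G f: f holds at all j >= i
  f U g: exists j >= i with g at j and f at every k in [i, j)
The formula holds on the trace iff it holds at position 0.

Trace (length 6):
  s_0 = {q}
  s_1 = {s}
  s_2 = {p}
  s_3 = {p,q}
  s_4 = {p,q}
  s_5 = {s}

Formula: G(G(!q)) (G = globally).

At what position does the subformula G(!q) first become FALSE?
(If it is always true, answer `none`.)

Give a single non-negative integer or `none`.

Answer: 0

Derivation:
s_0={q}: G(!q)=False !q=False q=True
s_1={s}: G(!q)=False !q=True q=False
s_2={p}: G(!q)=False !q=True q=False
s_3={p,q}: G(!q)=False !q=False q=True
s_4={p,q}: G(!q)=False !q=False q=True
s_5={s}: G(!q)=True !q=True q=False
G(G(!q)) holds globally = False
First violation at position 0.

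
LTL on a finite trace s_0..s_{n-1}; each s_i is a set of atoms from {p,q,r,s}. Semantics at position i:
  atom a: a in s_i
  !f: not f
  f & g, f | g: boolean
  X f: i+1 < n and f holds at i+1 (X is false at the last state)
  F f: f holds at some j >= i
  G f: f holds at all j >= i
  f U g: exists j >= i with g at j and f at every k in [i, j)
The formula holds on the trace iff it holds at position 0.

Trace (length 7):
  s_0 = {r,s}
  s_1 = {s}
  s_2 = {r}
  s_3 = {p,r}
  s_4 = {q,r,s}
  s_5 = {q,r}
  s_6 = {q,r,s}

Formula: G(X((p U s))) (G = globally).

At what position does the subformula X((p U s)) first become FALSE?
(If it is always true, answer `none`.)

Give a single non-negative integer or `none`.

s_0={r,s}: X((p U s))=True (p U s)=True p=False s=True
s_1={s}: X((p U s))=False (p U s)=True p=False s=True
s_2={r}: X((p U s))=True (p U s)=False p=False s=False
s_3={p,r}: X((p U s))=True (p U s)=True p=True s=False
s_4={q,r,s}: X((p U s))=False (p U s)=True p=False s=True
s_5={q,r}: X((p U s))=True (p U s)=False p=False s=False
s_6={q,r,s}: X((p U s))=False (p U s)=True p=False s=True
G(X((p U s))) holds globally = False
First violation at position 1.

Answer: 1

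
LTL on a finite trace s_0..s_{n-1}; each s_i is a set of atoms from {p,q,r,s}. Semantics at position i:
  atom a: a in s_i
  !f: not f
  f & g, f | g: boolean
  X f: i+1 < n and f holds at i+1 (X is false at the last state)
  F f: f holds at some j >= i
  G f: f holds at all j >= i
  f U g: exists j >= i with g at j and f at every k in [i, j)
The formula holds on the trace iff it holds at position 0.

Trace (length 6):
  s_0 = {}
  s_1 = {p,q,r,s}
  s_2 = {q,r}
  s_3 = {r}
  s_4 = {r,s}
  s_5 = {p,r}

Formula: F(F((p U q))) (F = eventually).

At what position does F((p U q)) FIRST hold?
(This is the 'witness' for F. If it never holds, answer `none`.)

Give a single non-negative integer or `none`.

Answer: 0

Derivation:
s_0={}: F((p U q))=True (p U q)=False p=False q=False
s_1={p,q,r,s}: F((p U q))=True (p U q)=True p=True q=True
s_2={q,r}: F((p U q))=True (p U q)=True p=False q=True
s_3={r}: F((p U q))=False (p U q)=False p=False q=False
s_4={r,s}: F((p U q))=False (p U q)=False p=False q=False
s_5={p,r}: F((p U q))=False (p U q)=False p=True q=False
F(F((p U q))) holds; first witness at position 0.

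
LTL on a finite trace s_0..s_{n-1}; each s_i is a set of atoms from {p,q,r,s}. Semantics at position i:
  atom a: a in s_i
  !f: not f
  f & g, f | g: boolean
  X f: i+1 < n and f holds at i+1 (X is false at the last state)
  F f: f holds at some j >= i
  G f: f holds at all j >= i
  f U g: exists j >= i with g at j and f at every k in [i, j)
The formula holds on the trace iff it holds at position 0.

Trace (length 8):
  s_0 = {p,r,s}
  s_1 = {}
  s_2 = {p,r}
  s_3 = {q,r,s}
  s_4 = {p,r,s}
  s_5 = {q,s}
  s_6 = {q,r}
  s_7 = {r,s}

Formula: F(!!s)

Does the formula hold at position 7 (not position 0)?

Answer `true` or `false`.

Answer: true

Derivation:
s_0={p,r,s}: F(!!s)=True !!s=True !s=False s=True
s_1={}: F(!!s)=True !!s=False !s=True s=False
s_2={p,r}: F(!!s)=True !!s=False !s=True s=False
s_3={q,r,s}: F(!!s)=True !!s=True !s=False s=True
s_4={p,r,s}: F(!!s)=True !!s=True !s=False s=True
s_5={q,s}: F(!!s)=True !!s=True !s=False s=True
s_6={q,r}: F(!!s)=True !!s=False !s=True s=False
s_7={r,s}: F(!!s)=True !!s=True !s=False s=True
Evaluating at position 7: result = True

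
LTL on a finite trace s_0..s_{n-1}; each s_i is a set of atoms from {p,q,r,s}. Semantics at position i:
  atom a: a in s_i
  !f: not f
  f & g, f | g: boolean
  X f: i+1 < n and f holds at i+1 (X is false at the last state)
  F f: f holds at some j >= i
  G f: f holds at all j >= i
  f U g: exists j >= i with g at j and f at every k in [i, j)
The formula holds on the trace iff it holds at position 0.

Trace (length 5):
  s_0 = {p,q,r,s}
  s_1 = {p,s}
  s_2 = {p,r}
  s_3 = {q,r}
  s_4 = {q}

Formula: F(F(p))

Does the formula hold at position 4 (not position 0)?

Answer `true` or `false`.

Answer: false

Derivation:
s_0={p,q,r,s}: F(F(p))=True F(p)=True p=True
s_1={p,s}: F(F(p))=True F(p)=True p=True
s_2={p,r}: F(F(p))=True F(p)=True p=True
s_3={q,r}: F(F(p))=False F(p)=False p=False
s_4={q}: F(F(p))=False F(p)=False p=False
Evaluating at position 4: result = False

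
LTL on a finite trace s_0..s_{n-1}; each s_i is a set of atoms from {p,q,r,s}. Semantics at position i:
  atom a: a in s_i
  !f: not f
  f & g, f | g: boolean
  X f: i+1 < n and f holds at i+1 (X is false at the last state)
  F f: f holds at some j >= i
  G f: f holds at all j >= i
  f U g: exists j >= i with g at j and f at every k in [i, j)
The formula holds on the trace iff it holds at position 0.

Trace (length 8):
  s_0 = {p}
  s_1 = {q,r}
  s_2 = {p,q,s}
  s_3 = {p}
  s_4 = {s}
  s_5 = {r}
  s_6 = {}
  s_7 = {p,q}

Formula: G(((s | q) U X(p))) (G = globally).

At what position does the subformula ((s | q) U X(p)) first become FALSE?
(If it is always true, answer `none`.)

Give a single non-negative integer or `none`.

s_0={p}: ((s | q) U X(p))=False (s | q)=False s=False q=False X(p)=False p=True
s_1={q,r}: ((s | q) U X(p))=True (s | q)=True s=False q=True X(p)=True p=False
s_2={p,q,s}: ((s | q) U X(p))=True (s | q)=True s=True q=True X(p)=True p=True
s_3={p}: ((s | q) U X(p))=False (s | q)=False s=False q=False X(p)=False p=True
s_4={s}: ((s | q) U X(p))=False (s | q)=True s=True q=False X(p)=False p=False
s_5={r}: ((s | q) U X(p))=False (s | q)=False s=False q=False X(p)=False p=False
s_6={}: ((s | q) U X(p))=True (s | q)=False s=False q=False X(p)=True p=False
s_7={p,q}: ((s | q) U X(p))=False (s | q)=True s=False q=True X(p)=False p=True
G(((s | q) U X(p))) holds globally = False
First violation at position 0.

Answer: 0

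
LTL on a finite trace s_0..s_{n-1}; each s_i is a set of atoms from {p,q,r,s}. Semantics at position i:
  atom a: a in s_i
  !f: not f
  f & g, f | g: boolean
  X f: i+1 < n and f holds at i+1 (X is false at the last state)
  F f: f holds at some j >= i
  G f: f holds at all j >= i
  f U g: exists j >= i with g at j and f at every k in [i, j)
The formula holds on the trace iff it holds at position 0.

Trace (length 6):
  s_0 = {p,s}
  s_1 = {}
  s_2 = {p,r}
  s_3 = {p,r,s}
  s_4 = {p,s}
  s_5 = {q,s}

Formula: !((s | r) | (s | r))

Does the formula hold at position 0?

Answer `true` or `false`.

s_0={p,s}: !((s | r) | (s | r))=False ((s | r) | (s | r))=True (s | r)=True s=True r=False
s_1={}: !((s | r) | (s | r))=True ((s | r) | (s | r))=False (s | r)=False s=False r=False
s_2={p,r}: !((s | r) | (s | r))=False ((s | r) | (s | r))=True (s | r)=True s=False r=True
s_3={p,r,s}: !((s | r) | (s | r))=False ((s | r) | (s | r))=True (s | r)=True s=True r=True
s_4={p,s}: !((s | r) | (s | r))=False ((s | r) | (s | r))=True (s | r)=True s=True r=False
s_5={q,s}: !((s | r) | (s | r))=False ((s | r) | (s | r))=True (s | r)=True s=True r=False

Answer: false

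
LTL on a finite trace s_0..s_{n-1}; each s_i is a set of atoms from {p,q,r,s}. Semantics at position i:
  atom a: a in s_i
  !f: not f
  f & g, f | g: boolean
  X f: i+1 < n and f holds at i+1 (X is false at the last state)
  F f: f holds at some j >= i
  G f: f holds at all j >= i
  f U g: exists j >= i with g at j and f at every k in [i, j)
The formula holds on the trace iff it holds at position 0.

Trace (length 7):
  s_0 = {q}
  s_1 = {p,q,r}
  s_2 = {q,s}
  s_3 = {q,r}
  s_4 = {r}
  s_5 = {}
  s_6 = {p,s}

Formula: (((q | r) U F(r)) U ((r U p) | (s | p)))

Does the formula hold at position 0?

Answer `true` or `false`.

s_0={q}: (((q | r) U F(r)) U ((r U p) | (s | p)))=True ((q | r) U F(r))=True (q | r)=True q=True r=False F(r)=True ((r U p) | (s | p))=False (r U p)=False p=False (s | p)=False s=False
s_1={p,q,r}: (((q | r) U F(r)) U ((r U p) | (s | p)))=True ((q | r) U F(r))=True (q | r)=True q=True r=True F(r)=True ((r U p) | (s | p))=True (r U p)=True p=True (s | p)=True s=False
s_2={q,s}: (((q | r) U F(r)) U ((r U p) | (s | p)))=True ((q | r) U F(r))=True (q | r)=True q=True r=False F(r)=True ((r U p) | (s | p))=True (r U p)=False p=False (s | p)=True s=True
s_3={q,r}: (((q | r) U F(r)) U ((r U p) | (s | p)))=False ((q | r) U F(r))=True (q | r)=True q=True r=True F(r)=True ((r U p) | (s | p))=False (r U p)=False p=False (s | p)=False s=False
s_4={r}: (((q | r) U F(r)) U ((r U p) | (s | p)))=False ((q | r) U F(r))=True (q | r)=True q=False r=True F(r)=True ((r U p) | (s | p))=False (r U p)=False p=False (s | p)=False s=False
s_5={}: (((q | r) U F(r)) U ((r U p) | (s | p)))=False ((q | r) U F(r))=False (q | r)=False q=False r=False F(r)=False ((r U p) | (s | p))=False (r U p)=False p=False (s | p)=False s=False
s_6={p,s}: (((q | r) U F(r)) U ((r U p) | (s | p)))=True ((q | r) U F(r))=False (q | r)=False q=False r=False F(r)=False ((r U p) | (s | p))=True (r U p)=True p=True (s | p)=True s=True

Answer: true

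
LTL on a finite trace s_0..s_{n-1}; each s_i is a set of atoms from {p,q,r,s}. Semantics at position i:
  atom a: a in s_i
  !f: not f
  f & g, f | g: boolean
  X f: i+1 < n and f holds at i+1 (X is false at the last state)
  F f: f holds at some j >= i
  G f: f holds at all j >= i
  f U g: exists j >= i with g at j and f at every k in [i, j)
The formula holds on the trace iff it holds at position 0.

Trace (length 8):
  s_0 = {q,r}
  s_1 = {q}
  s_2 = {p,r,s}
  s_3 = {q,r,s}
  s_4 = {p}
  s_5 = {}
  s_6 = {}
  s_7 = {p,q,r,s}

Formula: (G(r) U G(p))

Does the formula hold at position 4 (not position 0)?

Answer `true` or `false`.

Answer: false

Derivation:
s_0={q,r}: (G(r) U G(p))=False G(r)=False r=True G(p)=False p=False
s_1={q}: (G(r) U G(p))=False G(r)=False r=False G(p)=False p=False
s_2={p,r,s}: (G(r) U G(p))=False G(r)=False r=True G(p)=False p=True
s_3={q,r,s}: (G(r) U G(p))=False G(r)=False r=True G(p)=False p=False
s_4={p}: (G(r) U G(p))=False G(r)=False r=False G(p)=False p=True
s_5={}: (G(r) U G(p))=False G(r)=False r=False G(p)=False p=False
s_6={}: (G(r) U G(p))=False G(r)=False r=False G(p)=False p=False
s_7={p,q,r,s}: (G(r) U G(p))=True G(r)=True r=True G(p)=True p=True
Evaluating at position 4: result = False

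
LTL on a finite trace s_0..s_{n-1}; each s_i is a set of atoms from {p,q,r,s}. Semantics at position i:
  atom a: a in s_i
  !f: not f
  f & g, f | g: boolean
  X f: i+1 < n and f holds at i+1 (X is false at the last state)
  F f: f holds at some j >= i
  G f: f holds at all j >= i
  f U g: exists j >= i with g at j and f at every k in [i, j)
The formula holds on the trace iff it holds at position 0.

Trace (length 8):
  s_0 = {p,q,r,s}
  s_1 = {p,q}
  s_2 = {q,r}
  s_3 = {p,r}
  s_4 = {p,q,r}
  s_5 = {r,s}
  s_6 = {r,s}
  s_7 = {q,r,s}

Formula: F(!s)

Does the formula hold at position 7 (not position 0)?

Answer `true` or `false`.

Answer: false

Derivation:
s_0={p,q,r,s}: F(!s)=True !s=False s=True
s_1={p,q}: F(!s)=True !s=True s=False
s_2={q,r}: F(!s)=True !s=True s=False
s_3={p,r}: F(!s)=True !s=True s=False
s_4={p,q,r}: F(!s)=True !s=True s=False
s_5={r,s}: F(!s)=False !s=False s=True
s_6={r,s}: F(!s)=False !s=False s=True
s_7={q,r,s}: F(!s)=False !s=False s=True
Evaluating at position 7: result = False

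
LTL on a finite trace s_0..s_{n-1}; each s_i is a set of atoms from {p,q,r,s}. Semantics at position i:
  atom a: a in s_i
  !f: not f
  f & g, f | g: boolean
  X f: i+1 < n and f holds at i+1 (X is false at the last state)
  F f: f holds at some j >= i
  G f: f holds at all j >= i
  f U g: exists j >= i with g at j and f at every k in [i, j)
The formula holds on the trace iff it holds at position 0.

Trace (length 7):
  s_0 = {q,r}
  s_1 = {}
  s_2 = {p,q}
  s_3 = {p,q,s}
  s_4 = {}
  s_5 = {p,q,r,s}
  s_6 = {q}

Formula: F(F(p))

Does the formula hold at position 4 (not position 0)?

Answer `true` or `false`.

s_0={q,r}: F(F(p))=True F(p)=True p=False
s_1={}: F(F(p))=True F(p)=True p=False
s_2={p,q}: F(F(p))=True F(p)=True p=True
s_3={p,q,s}: F(F(p))=True F(p)=True p=True
s_4={}: F(F(p))=True F(p)=True p=False
s_5={p,q,r,s}: F(F(p))=True F(p)=True p=True
s_6={q}: F(F(p))=False F(p)=False p=False
Evaluating at position 4: result = True

Answer: true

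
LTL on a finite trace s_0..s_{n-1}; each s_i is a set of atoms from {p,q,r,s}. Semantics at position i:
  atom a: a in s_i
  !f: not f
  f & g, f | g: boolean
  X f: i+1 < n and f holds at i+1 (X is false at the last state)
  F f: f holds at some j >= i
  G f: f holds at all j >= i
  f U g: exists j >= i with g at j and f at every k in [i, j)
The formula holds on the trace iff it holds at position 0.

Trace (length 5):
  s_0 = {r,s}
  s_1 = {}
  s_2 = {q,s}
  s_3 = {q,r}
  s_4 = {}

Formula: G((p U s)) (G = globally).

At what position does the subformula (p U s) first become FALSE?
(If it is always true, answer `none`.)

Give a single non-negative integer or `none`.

Answer: 1

Derivation:
s_0={r,s}: (p U s)=True p=False s=True
s_1={}: (p U s)=False p=False s=False
s_2={q,s}: (p U s)=True p=False s=True
s_3={q,r}: (p U s)=False p=False s=False
s_4={}: (p U s)=False p=False s=False
G((p U s)) holds globally = False
First violation at position 1.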